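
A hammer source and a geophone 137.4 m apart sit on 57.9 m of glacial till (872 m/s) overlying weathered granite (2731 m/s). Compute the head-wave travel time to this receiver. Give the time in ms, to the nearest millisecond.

θ_c = arcsin(V₁/V₂) = arcsin(872/2731) = 18.62°, cos θ_c = 0.9477.
Intercept time tᵢ = 2h cos θ_c / V₁ = 2·57.9·0.9477/872 = 0.12585 s.
t = x/V₂ + tᵢ = 137.4/2731 + 0.12585 = 0.17616 s.

176 ms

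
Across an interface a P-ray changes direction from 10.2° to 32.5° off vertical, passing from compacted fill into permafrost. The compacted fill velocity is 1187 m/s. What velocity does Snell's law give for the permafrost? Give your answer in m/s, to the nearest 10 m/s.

3600 m/s

Snell's law: sin 10.2°/V₁ = sin 32.5°/V₂.
V₂ = V₁·sin 32.5°/sin 10.2° = 1187 × 3.0341 = 3601.52 m/s.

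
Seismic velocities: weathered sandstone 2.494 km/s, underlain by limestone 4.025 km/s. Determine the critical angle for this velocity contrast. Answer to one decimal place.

38.3°

Critical incidence: sin θ_c = V₁/V₂ = 2.494/4.025 = 0.6196.
θ_c = arcsin 0.6196 = 38.29°.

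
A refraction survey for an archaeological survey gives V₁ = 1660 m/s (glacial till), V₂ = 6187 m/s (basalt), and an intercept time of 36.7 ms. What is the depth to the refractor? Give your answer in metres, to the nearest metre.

θ_c = arcsin(1660/6187) = 15.56°; cos θ_c = 0.9633.
tᵢ = 2h cos θ_c/V₁ ⇒ h = tᵢ·V₁/(2 cos θ_c) = 0.0367·1660/(2·0.9633) = 31.62 m.

32 m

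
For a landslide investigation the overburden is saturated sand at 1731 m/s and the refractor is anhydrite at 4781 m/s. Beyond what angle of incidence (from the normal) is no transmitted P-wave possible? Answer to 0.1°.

21.2°

Critical incidence: sin θ_c = V₁/V₂ = 1731/4781 = 0.3621.
θ_c = arcsin 0.3621 = 21.23°.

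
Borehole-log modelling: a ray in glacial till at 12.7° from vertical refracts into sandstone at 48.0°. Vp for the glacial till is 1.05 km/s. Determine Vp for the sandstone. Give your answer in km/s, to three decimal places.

3.549 km/s

Snell's law: sin 12.7°/V₁ = sin 48.0°/V₂.
V₂ = V₁·sin 48.0°/sin 12.7° = 1.05 × 3.3803 = 3.549 km/s.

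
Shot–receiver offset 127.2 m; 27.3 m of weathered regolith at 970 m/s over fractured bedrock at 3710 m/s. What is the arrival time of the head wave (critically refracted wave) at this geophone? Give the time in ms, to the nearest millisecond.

θ_c = arcsin(V₁/V₂) = arcsin(970/3710) = 15.16°, cos θ_c = 0.9652.
Intercept time tᵢ = 2h cos θ_c / V₁ = 2·27.3·0.9652/970 = 0.05433 s.
t = x/V₂ + tᵢ = 127.2/3710 + 0.05433 = 0.08862 s.

89 ms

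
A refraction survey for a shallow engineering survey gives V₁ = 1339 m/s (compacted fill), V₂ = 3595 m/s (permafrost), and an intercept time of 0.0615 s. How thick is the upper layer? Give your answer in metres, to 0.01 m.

44.37 m

θ_c = arcsin(1339/3595) = 21.87°; cos θ_c = 0.9280.
tᵢ = 2h cos θ_c/V₁ ⇒ h = tᵢ·V₁/(2 cos θ_c) = 0.0615·1339/(2·0.9280) = 44.37 m.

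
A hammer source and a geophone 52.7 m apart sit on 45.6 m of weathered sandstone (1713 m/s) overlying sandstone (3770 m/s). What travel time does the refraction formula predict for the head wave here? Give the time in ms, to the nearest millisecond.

61 ms

t = x/V₂ + 2h·√(V₂²−V₁²)/(V₁V₂).
√(V₂²−V₁²) = √(3770²−1713²) = 3358.4 m/s; delay term = 2·45.6·3358.4/(1713·3770) = 0.04743 s.
t = 52.7/3770 + 0.04743 = 0.06141 s.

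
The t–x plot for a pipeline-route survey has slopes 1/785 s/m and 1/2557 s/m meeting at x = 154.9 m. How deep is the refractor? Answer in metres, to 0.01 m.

x_cross = 2h·√((V₂+V₁)/(V₂−V₁)) → h = x_cross / (2·√((V₂+V₁)/(V₂−V₁))).
√((V₂+V₁)/(V₂−V₁)) = √((2557+785)/(2557−785)) = 1.3733.
h = 154.9 / (2·1.3733) = 56.40 m.

56.40 m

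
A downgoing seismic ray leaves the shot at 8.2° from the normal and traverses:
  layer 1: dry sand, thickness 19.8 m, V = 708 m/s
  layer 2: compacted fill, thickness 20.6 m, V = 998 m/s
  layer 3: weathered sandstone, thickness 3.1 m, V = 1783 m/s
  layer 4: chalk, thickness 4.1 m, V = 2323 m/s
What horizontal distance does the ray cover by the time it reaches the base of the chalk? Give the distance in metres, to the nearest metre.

10 m

Apply Snell's law at each interface; in layer i the horizontal offset is hᵢ·tan θᵢ.
Layer 1: θ = 8.20°; offset = 19.8·tan 8.20° = 2.853 m.
Layer 2: sin θ = 998·sin 8.2°/708 = 0.2011, θ = 11.60°; offset = 20.6·tan 11.60° = 4.228 m.
Layer 3: sin θ = 1783·sin 8.2°/708 = 0.3592, θ = 21.05°; offset = 3.1·tan 21.05° = 1.193 m.
Layer 4: sin θ = 2323·sin 8.2°/708 = 0.4680, θ = 27.90°; offset = 4.1·tan 27.90° = 2.171 m.
Σ offsets = 10.445 m.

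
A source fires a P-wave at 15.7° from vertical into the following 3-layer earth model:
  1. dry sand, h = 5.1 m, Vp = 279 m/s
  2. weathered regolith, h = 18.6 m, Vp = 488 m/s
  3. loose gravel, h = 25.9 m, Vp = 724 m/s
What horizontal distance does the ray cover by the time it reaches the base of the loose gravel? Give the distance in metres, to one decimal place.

Apply Snell's law at each interface; in layer i the horizontal offset is hᵢ·tan θᵢ.
Layer 1: θ = 15.70°; offset = 5.1·tan 15.70° = 1.434 m.
Layer 2: sin θ = 488·sin 15.7°/279 = 0.4733, θ = 28.25°; offset = 18.6·tan 28.25° = 9.994 m.
Layer 3: sin θ = 724·sin 15.7°/279 = 0.7022, θ = 44.60°; offset = 25.9·tan 44.60° = 25.544 m.
Summing the layer offsets gives 36.972 m.

37.0 m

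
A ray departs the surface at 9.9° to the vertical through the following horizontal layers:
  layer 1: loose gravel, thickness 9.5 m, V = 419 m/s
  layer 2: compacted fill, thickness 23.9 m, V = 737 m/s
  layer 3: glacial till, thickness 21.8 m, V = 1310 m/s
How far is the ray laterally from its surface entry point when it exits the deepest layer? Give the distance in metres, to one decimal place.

23.1 m

Apply Snell's law at each interface; in layer i the horizontal offset is hᵢ·tan θᵢ.
Layer 1: θ = 9.90°; offset = 9.5·tan 9.90° = 1.658 m.
Layer 2: sin θ = 737·sin 9.9°/419 = 0.3024, θ = 17.60°; offset = 23.9·tan 17.60° = 7.583 m.
Layer 3: sin θ = 1310·sin 9.9°/419 = 0.5375, θ = 32.52°; offset = 21.8·tan 32.52° = 13.897 m.
Σ offsets = 23.137 m.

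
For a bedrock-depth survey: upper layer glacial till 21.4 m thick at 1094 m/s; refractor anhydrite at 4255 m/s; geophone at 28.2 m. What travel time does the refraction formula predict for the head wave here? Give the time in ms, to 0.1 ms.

t = x/V₂ + 2h·√(V₂²−V₁²)/(V₁V₂).
√(V₂²−V₁²) = √(4255²−1094²) = 4112.0 m/s; delay term = 2·21.4·4112.0/(1094·4255) = 0.03781 s.
t = 28.2/4255 + 0.03781 = 0.04443 s.

44.4 ms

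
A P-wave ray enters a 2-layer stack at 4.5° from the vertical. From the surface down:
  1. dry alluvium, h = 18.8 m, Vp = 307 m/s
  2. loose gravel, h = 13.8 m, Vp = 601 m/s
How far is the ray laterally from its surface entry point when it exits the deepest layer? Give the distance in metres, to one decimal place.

p = sin θ₁/V₁ = sin 4.5°/307 = 2.5557e-04 s/m is conserved through the stack.
Layer 1: θ = 4.50°; offset = 18.8·tan 4.50° = 1.480 m.
Layer 2: sin θ = p·601 = 0.1536 → θ = 8.84°; offset = 13.8·tan 8.84° = 2.145 m.
Summing the layer offsets gives 3.625 m.

3.6 m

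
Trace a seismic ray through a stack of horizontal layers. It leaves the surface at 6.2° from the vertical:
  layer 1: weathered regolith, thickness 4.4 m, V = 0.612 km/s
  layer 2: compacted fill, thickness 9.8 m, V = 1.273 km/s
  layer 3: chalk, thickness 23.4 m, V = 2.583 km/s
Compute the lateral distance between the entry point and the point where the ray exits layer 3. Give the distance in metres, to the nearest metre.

15 m

Apply Snell's law at each interface; in layer i the horizontal offset is hᵢ·tan θᵢ.
Layer 1: θ = 6.20°; offset = 4.4·tan 6.20° = 0.478 m.
Layer 2: sin θ = 1.273·sin 6.2°/0.612 = 0.2246, θ = 12.98°; offset = 9.8·tan 12.98° = 2.259 m.
Layer 3: sin θ = 2.583·sin 6.2°/0.612 = 0.4558, θ = 27.12°; offset = 23.4·tan 27.12° = 11.984 m.
Summing the layer offsets gives 14.721 m.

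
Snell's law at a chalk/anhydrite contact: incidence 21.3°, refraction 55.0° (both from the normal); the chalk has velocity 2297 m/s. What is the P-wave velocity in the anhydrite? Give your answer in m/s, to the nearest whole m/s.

Snell's law: sin 21.3°/V₁ = sin 55.0°/V₂.
V₂ = V₁·sin 55.0°/sin 21.3° = 2297 × 2.2551 = 5179.86 m/s.

5180 m/s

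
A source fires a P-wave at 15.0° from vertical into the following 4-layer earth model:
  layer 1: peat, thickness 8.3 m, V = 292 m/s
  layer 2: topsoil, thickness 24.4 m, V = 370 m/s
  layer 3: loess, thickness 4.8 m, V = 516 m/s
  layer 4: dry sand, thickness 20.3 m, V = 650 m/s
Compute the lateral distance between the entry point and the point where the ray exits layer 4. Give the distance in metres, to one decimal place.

Apply Snell's law at each interface; in layer i the horizontal offset is hᵢ·tan θᵢ.
Layer 1: θ = 15.00°; offset = 8.3·tan 15.00° = 2.224 m.
Layer 2: sin θ = 370·sin 15.0°/292 = 0.3280, θ = 19.14°; offset = 24.4·tan 19.14° = 8.471 m.
Layer 3: sin θ = 516·sin 15.0°/292 = 0.4574, θ = 27.22°; offset = 4.8·tan 27.22° = 2.469 m.
Layer 4: sin θ = 650·sin 15.0°/292 = 0.5761, θ = 35.18°; offset = 20.3·tan 35.18° = 14.309 m.
Σ offsets = 27.472 m.

27.5 m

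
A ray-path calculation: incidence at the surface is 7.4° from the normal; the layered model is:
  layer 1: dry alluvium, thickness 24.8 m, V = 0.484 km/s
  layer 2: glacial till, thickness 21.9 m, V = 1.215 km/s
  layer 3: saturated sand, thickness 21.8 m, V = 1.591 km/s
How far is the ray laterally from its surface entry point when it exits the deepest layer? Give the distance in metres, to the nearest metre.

Ray parameter p = sin 7.4° / 0.484 km/s = 2.6611e-01 s/km.
Layer 1: θ = 7.40°; offset = 24.8·tan 7.40° = 3.221 m.
Layer 2: sin θ = p·1.215 = 0.3233 → θ = 18.86°; offset = 21.9·tan 18.86° = 7.483 m.
Layer 3: sin θ = p·1.591 = 0.4234 → θ = 25.05°; offset = 21.8·tan 25.05° = 10.188 m.
Σ offsets = 20.891 m.

21 m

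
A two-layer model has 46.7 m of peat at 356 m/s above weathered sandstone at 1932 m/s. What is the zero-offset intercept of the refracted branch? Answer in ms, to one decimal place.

θ_c = arcsin(V₁/V₂) = arcsin(356/1932) = 10.62°; cos θ_c = 0.9829.
tᵢ = 2h·cos θ_c / V₁ = 2·46.7·0.9829 / 356 = 0.25787 s.

257.9 ms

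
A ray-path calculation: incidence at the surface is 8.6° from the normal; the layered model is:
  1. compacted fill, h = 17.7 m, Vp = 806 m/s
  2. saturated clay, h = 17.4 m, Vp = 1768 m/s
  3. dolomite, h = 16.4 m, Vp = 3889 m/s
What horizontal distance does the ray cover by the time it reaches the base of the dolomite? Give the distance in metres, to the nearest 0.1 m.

Ray parameter p = sin 8.6° / 806 m/s = 1.8553e-04 s/m.
Layer 1: θ = 8.60°; offset = 17.7·tan 8.60° = 2.677 m.
Layer 2: sin θ = p·1768 = 0.3280 → θ = 19.15°; offset = 17.4·tan 19.15° = 6.042 m.
Layer 3: sin θ = p·3889 = 0.7215 → θ = 46.18°; offset = 16.4·tan 46.18° = 17.090 m.
Σ offsets = 25.808 m.

25.8 m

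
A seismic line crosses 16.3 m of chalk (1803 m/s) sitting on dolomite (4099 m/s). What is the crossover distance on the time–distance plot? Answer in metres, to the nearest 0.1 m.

x_cross = 2h·√((V₂+V₁)/(V₂−V₁)).
(V₂+V₁)/(V₂−V₁) = (4099+1803)/(4099−1803) = 2.5706; √ = 1.6033.
x_cross = 2·16.3·1.6033 = 52.27 m.

52.3 m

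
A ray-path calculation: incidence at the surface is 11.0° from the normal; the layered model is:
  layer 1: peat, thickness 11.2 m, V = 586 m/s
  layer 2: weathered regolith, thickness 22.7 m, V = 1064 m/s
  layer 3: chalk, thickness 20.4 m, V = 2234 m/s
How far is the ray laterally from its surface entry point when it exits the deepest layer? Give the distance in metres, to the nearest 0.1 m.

32.2 m

Ray parameter p = sin 11.0° / 586 m/s = 3.2561e-04 s/m.
Layer 1: θ = 11.00°; offset = 11.2·tan 11.00° = 2.177 m.
Layer 2: sin θ = p·1064 = 0.3465 → θ = 20.27°; offset = 22.7·tan 20.27° = 8.384 m.
Layer 3: sin θ = p·2234 = 0.7274 → θ = 46.67°; offset = 20.4·tan 46.67° = 21.626 m.
Σ offsets = 32.186 m.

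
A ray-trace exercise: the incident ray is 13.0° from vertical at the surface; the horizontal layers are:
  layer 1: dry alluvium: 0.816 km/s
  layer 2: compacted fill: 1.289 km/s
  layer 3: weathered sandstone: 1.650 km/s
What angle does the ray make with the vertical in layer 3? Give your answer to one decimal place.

27.1°

Ray parameter p = sin 13.0° / 0.816 = 2.7568e-01 s/km.
sin θ_3 = p·V_3 = 2.7568e-01 × 1.650 = 0.4549.
θ_3 = arcsin 0.4549 = 27.06°.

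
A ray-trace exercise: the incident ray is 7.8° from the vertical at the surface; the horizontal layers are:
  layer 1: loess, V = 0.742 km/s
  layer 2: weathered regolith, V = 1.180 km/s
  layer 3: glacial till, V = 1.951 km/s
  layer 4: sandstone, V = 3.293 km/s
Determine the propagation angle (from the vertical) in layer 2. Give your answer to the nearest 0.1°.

Ray parameter p = sin 7.8° / 0.742 = 1.8291e-01 s/km.
sin θ_2 = p·V_2 = 1.8291e-01 × 1.180 = 0.2158.
θ_2 = 12.46° from the vertical.

12.5°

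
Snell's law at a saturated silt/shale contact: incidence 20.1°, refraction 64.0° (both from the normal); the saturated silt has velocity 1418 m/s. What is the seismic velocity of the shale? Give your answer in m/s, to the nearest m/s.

3709 m/s

sin 20.1° = 0.3437; sin 64.0° = 0.8988.
V₂ = V₁·(sin θ₂/sin θ₁) = 1418·(0.8988/0.3437) = 3708.58 m/s.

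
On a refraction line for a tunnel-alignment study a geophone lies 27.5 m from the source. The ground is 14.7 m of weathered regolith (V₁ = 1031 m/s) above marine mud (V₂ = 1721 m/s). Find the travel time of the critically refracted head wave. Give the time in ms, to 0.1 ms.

38.8 ms

θ_c = arcsin(V₁/V₂) = arcsin(1031/1721) = 36.80°, cos θ_c = 0.8007.
Intercept time tᵢ = 2h cos θ_c / V₁ = 2·14.7·0.8007/1031 = 0.02283 s.
t = x/V₂ + tᵢ = 27.5/1721 + 0.02283 = 0.03881 s.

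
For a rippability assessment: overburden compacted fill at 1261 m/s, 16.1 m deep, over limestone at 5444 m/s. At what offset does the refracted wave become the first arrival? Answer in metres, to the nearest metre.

x_cross = 2h·√((V₂+V₁)/(V₂−V₁)).
(V₂+V₁)/(V₂−V₁) = (5444+1261)/(5444−1261) = 1.6029; √ = 1.2661.
x_cross = 2·16.1·1.2661 = 40.77 m.

41 m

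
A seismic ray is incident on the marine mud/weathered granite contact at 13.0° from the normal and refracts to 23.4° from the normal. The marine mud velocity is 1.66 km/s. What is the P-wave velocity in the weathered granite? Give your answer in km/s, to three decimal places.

2.931 km/s

Snell's law: sin 13.0°/V₁ = sin 23.4°/V₂.
V₂ = V₁·sin 23.4°/sin 13.0° = 1.66 × 1.7655 = 2.931 km/s.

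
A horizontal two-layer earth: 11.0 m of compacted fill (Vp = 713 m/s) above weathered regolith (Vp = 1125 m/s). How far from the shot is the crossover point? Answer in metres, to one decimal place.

46.5 m

θ_c = arcsin(713/1125) = 39.33°, so cos θ_c = 0.7735 and tᵢ = 2h cos θ_c/V₁ = 0.0239 s.
At crossover x/V₁ = x/V₂ + tᵢ ⇒ x = tᵢ/(1/V₁ − 1/V₂) = 0.02387/(1.4025e-03 − 8.8889e-04) = 46.47 m.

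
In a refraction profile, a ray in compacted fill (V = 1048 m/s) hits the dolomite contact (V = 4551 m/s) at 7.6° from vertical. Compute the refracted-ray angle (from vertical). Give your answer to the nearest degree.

Snell's law: sin θ₂ = (V₂/V₁)·sin θ₁ = (4551/1048)·sin 7.6° = 0.5743.
θ₂ = arcsin 0.5743 = 35.05° from the normal.

35°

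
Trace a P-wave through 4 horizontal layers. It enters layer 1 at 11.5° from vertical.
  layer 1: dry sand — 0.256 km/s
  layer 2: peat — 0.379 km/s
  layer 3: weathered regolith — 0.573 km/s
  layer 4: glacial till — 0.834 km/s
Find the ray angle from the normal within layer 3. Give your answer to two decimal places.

Ray parameter p = sin 11.5° / 0.256 = 7.7878e-01 s/km.
sin θ_3 = p·V_3 = 7.7878e-01 × 0.573 = 0.4462.
θ_3 = 26.50° from the vertical.

26.50°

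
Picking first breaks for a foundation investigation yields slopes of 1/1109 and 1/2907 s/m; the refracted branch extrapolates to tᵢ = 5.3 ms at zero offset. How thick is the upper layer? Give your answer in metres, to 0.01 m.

h = tᵢ·V₁·V₂ / (2·√(V₂²−V₁²)).
√(V₂²−V₁²) = √(2907² − 1109²) = 2687.1 m/s.
h = 0.0053 s × 1109 × 2907 / (2 × 2687.1) = 3.18 m.

3.18 m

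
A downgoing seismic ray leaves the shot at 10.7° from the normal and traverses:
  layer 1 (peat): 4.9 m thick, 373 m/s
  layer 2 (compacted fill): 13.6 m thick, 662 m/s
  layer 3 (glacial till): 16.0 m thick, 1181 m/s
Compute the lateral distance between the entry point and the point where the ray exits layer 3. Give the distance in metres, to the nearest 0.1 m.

17.3 m

p = sin θ₁/V₁ = sin 10.7°/373 = 4.9777e-04 s/m is conserved through the stack.
Layer 1: θ = 10.70°; offset = 4.9·tan 10.70° = 0.926 m.
Layer 2: sin θ = p·662 = 0.3295 → θ = 19.24°; offset = 13.6·tan 19.24° = 4.747 m.
Layer 3: sin θ = p·1181 = 0.5879 → θ = 36.01°; offset = 16.0·tan 36.01° = 11.627 m.
Summing the layer offsets gives 17.299 m.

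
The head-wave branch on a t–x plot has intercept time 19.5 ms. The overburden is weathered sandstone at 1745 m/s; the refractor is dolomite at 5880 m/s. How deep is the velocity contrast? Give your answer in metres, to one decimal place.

17.8 m

θ_c = arcsin(1745/5880) = 17.26°; cos θ_c = 0.9549.
tᵢ = 2h cos θ_c/V₁ ⇒ h = tᵢ·V₁/(2 cos θ_c) = 0.0195·1745/(2·0.9549) = 17.82 m.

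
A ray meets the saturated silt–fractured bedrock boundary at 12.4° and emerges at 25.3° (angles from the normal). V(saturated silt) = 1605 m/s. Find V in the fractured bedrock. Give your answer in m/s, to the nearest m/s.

Snell's law: sin 12.4°/V₁ = sin 25.3°/V₂.
V₂ = V₁·sin 25.3°/sin 12.4° = 1605 × 1.9902 = 3194.21 m/s.

3194 m/s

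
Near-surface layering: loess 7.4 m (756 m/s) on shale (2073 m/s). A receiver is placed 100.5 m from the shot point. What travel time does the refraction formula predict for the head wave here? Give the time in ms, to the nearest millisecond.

67 ms

t = x/V₂ + 2h·√(V₂²−V₁²)/(V₁V₂).
√(V₂²−V₁²) = √(2073²−756²) = 1930.2 m/s; delay term = 2·7.4·1930.2/(756·2073) = 0.01823 s.
t = 100.5/2073 + 0.01823 = 0.06671 s.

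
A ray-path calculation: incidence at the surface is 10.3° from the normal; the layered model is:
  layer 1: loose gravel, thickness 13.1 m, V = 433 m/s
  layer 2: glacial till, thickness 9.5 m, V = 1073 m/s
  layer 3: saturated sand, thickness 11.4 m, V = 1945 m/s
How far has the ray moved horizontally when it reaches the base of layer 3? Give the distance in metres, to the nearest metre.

Ray parameter p = sin 10.3° / 433 m/s = 4.1294e-04 s/m.
Layer 1: θ = 10.30°; offset = 13.1·tan 10.30° = 2.381 m.
Layer 2: sin θ = p·1073 = 0.4431 → θ = 26.30°; offset = 9.5·tan 26.30° = 4.695 m.
Layer 3: sin θ = p·1945 = 0.8032 → θ = 53.43°; offset = 11.4·tan 53.43° = 15.369 m.
Summing the layer offsets gives 22.445 m.

22 m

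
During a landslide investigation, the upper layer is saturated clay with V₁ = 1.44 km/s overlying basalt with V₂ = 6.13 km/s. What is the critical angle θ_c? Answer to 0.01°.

Critical incidence: sin θ_c = V₁/V₂ = 1.44/6.13 = 0.2349.
θ_c = arcsin 0.2349 = 13.59°.

13.59°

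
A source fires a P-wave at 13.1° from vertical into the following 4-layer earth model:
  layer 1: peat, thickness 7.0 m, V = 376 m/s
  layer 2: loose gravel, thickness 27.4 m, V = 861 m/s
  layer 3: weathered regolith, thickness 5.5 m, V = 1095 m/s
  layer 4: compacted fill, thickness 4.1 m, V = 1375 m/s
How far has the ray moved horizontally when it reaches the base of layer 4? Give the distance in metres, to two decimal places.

Ray parameter p = sin 13.1° / 376 m/s = 6.0280e-04 s/m.
Layer 1: θ = 13.10°; offset = 7.0·tan 13.10° = 1.6290 m.
Layer 2: sin θ = p·861 = 0.5190 → θ = 31.27°; offset = 27.4·tan 31.27° = 16.6370 m.
Layer 3: sin θ = p·1095 = 0.6601 → θ = 41.30°; offset = 5.5·tan 41.30° = 4.8326 m.
Layer 4: sin θ = p·1375 = 0.8288 → θ = 55.98°; offset = 4.1·tan 55.98° = 6.0740 m.
Σ offsets = 29.1726 m.

29.17 m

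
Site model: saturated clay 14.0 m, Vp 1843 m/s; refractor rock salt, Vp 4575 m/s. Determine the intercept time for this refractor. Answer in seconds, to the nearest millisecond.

θ_c = arcsin(V₁/V₂) = arcsin(1843/4575) = 23.76°; cos θ_c = 0.9153.
tᵢ = 2h·cos θ_c / V₁ = 2·14.0·0.9153 / 1843 = 0.01391 s.

0.014 s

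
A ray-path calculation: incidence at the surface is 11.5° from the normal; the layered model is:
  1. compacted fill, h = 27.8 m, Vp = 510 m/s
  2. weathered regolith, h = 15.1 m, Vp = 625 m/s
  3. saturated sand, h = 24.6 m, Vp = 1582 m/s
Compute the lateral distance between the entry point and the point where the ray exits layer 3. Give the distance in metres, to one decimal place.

28.8 m

p = sin θ₁/V₁ = sin 11.5°/510 = 3.9092e-04 s/m is conserved through the stack.
Layer 1: θ = 11.50°; offset = 27.8·tan 11.50° = 5.656 m.
Layer 2: sin θ = p·625 = 0.2443 → θ = 14.14°; offset = 15.1·tan 14.14° = 3.805 m.
Layer 3: sin θ = p·1582 = 0.6184 → θ = 38.20°; offset = 24.6·tan 38.20° = 19.359 m.
Summing the layer offsets gives 28.820 m.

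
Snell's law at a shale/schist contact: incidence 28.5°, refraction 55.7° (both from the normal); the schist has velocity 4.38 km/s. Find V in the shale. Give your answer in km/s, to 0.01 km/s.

2.53 km/s

sin 28.5° = 0.4772; sin 55.7° = 0.8261.
V₁ = V₂·(sin θ₁/sin θ₂) = 4.38·(0.4772/0.8261) = 2.53 km/s.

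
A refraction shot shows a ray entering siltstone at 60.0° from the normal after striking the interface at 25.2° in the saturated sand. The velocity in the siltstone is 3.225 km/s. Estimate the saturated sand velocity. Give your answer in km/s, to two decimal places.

Snell's law: sin 25.2°/V₁ = sin 60.0°/V₂.
V₁ = V₂·sin 25.2°/sin 60.0° = 3.225 × 0.4916 = 1.59 km/s.

1.59 km/s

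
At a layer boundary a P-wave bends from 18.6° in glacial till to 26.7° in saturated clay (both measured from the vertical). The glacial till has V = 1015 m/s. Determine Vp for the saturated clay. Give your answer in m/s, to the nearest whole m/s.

Snell's law: sin 18.6°/V₁ = sin 26.7°/V₂.
V₂ = V₁·sin 26.7°/sin 18.6° = 1015 × 1.4087 = 1429.83 m/s.

1430 m/s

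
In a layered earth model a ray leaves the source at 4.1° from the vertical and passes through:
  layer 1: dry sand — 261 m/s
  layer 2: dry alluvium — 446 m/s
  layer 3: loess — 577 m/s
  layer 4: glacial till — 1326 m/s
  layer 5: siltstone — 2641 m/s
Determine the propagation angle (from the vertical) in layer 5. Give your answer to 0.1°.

Ray parameter p = sin 4.1° / 261 = 2.7394e-04 s/m.
sin θ_5 = p·V_5 = 2.7394e-04 × 2641 = 0.7235.
θ_5 = 46.34° from the vertical.

46.3°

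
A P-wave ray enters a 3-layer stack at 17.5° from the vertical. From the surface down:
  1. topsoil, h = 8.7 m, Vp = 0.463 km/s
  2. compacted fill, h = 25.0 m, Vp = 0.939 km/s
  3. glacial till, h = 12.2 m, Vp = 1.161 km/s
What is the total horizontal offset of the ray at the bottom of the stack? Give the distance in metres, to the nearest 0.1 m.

36.0 m

Ray parameter p = sin 17.5° / 0.463 km/s = 6.4947e-01 s/km.
Layer 1: θ = 17.50°; offset = 8.7·tan 17.50° = 2.743 m.
Layer 2: sin θ = p·0.939 = 0.6099 → θ = 37.58°; offset = 25.0·tan 37.58° = 19.238 m.
Layer 3: sin θ = p·1.161 = 0.7540 → θ = 48.94°; offset = 12.2·tan 48.94° = 14.006 m.
Summing the layer offsets gives 35.987 m.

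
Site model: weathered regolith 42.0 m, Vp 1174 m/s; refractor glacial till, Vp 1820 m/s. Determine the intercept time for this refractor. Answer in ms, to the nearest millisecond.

tᵢ = 2h·√(V₂²−V₁²)/(V₁V₂).
√(V₂²−V₁²) = √(1820²−1174²) = 1390.7 m/s.
tᵢ = 2·42.0·1390.7/(1174·1820) = 0.05467 s.

55 ms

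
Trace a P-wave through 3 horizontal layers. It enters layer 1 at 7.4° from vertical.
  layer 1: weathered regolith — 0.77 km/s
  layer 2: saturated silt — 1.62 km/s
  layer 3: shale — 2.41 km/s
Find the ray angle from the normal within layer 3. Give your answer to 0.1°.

23.8°

Ray parameter p = sin 7.4° / 0.77 = 1.6727e-01 s/km.
sin θ_3 = p·V_3 = 1.6727e-01 × 2.41 = 0.4031.
θ_3 = arcsin 0.4031 = 23.77°.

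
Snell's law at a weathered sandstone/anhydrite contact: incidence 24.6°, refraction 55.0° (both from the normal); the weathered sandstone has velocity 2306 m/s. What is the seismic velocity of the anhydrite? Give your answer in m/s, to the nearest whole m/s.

Snell's law: sin 24.6°/V₁ = sin 55.0°/V₂.
V₂ = V₁·sin 55.0°/sin 24.6° = 2306 × 1.9678 = 4537.72 m/s.

4538 m/s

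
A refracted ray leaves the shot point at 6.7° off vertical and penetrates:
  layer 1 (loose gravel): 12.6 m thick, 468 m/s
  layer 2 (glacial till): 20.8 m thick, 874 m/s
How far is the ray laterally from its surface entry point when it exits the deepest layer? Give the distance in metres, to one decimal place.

Apply Snell's law at each interface; in layer i the horizontal offset is hᵢ·tan θᵢ.
Layer 1: θ = 6.70°; offset = 12.6·tan 6.70° = 1.480 m.
Layer 2: sin θ = 874·sin 6.7°/468 = 0.2179, θ = 12.58°; offset = 20.8·tan 12.58° = 4.644 m.
Summing the layer offsets gives 6.124 m.

6.1 m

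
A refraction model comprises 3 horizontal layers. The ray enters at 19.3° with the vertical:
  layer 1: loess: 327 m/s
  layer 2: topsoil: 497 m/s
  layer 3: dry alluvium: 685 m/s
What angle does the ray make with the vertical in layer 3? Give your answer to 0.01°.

43.82°

Ray parameter p = sin 19.3° / 327 = 1.0107e-03 s/m.
sin θ_3 = p·V_3 = 1.0107e-03 × 685 = 0.6924.
θ_3 = 43.82° from the vertical.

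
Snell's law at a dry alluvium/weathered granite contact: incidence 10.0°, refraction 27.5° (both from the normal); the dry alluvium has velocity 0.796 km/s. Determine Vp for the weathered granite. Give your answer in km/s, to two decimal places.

2.12 km/s

sin 10.0° = 0.1736; sin 27.5° = 0.4617.
V₂ = V₁·(sin θ₂/sin θ₁) = 0.796·(0.4617/0.1736) = 2.12 km/s.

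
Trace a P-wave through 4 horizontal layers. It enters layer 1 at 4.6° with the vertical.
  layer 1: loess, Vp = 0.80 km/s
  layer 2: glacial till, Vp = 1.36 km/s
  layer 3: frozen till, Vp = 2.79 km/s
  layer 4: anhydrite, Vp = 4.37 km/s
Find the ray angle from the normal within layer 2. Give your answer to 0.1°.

7.8°

Ray parameter p = sin 4.6° / 0.80 = 1.0025e-01 s/km.
sin θ_2 = p·V_2 = 1.0025e-01 × 1.36 = 0.1363.
θ_2 = arcsin 0.1363 = 7.84°.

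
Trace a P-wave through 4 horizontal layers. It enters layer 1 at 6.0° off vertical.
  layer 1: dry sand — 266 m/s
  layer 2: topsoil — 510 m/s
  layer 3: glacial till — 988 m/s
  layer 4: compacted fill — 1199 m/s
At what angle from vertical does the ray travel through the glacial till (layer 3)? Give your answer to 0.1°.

Ray parameter p = sin 6.0° / 266 = 3.9296e-04 s/m.
sin θ_3 = p·V_3 = 3.9296e-04 × 988 = 0.3882.
θ_3 = 22.85° from the vertical.

22.8°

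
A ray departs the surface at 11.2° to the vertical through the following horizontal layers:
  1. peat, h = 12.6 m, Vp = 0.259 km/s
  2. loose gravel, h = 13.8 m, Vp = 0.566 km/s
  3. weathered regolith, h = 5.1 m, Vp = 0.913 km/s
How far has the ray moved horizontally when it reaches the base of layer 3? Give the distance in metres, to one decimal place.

Ray parameter p = sin 11.2° / 0.259 km/s = 7.4994e-01 s/km.
Layer 1: θ = 11.20°; offset = 12.6·tan 11.20° = 2.495 m.
Layer 2: sin θ = p·0.566 = 0.4245 → θ = 25.12°; offset = 13.8·tan 25.12° = 6.469 m.
Layer 3: sin θ = p·0.913 = 0.6847 → θ = 43.21°; offset = 5.1·tan 43.21° = 4.791 m.
Summing the layer offsets gives 13.755 m.

13.8 m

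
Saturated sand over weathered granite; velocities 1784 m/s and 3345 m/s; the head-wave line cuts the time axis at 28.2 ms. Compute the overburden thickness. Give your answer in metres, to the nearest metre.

30 m

h = tᵢ·V₁·V₂ / (2·√(V₂²−V₁²)).
√(V₂²−V₁²) = √(3345² − 1784²) = 2829.6 m/s.
h = 0.0282 s × 1784 × 3345 / (2 × 2829.6) = 29.74 m.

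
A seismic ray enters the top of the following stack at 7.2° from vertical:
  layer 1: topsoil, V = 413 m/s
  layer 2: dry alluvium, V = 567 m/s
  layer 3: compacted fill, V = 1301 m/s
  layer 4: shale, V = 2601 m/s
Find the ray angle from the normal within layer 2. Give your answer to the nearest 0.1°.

Snell's law across each interface conserves sin θ / V, so sin θ_2 = V_2·sin θ₁/V₁.
sin θ_2 = 567 × sin 7.2° / 413 = 0.1721.
θ_2 = 9.91° from the vertical.

9.9°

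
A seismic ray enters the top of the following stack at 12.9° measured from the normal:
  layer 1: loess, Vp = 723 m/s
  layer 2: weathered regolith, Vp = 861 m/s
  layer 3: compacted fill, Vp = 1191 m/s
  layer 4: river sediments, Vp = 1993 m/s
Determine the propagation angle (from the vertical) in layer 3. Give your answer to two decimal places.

21.58°

Snell's law across each interface conserves sin θ / V, so sin θ_3 = V_3·sin θ₁/V₁.
sin θ_3 = 1191 × sin 12.9° / 723 = 0.3678.
θ_3 = arcsin 0.3678 = 21.58°.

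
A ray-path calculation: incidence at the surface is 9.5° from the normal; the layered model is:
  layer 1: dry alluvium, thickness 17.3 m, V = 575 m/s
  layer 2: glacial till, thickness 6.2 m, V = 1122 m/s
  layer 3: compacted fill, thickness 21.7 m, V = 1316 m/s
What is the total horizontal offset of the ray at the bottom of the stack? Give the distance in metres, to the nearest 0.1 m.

13.9 m

p = sin θ₁/V₁ = sin 9.5°/575 = 2.8704e-04 s/m is conserved through the stack.
Layer 1: θ = 9.50°; offset = 17.3·tan 9.50° = 2.895 m.
Layer 2: sin θ = p·1122 = 0.3221 → θ = 18.79°; offset = 6.2·tan 18.79° = 2.109 m.
Layer 3: sin θ = p·1316 = 0.3777 → θ = 22.19°; offset = 21.7·tan 22.19° = 8.853 m.
Σ offsets = 13.857 m.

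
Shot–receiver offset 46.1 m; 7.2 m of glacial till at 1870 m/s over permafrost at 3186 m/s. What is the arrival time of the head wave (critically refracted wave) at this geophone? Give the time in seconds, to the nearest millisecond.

0.021 s

θ_c = arcsin(V₁/V₂) = arcsin(1870/3186) = 35.94°, cos θ_c = 0.8096.
Intercept time tᵢ = 2h cos θ_c / V₁ = 2·7.2·0.8096/1870 = 0.00623 s.
t = x/V₂ + tᵢ = 46.1/3186 + 0.00623 = 0.02070 s.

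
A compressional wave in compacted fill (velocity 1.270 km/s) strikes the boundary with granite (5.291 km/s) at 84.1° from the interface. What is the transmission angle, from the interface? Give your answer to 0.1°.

Convert to the normal: θ₁ = 90° − 84.1° = 5.9°.
sin θ₁/V₁ = sin θ₂/V₂ ⇒ sin θ₂ = 5.291·sin 5.9°/1.270 = 5.291·0.1028/1.270 = 0.4282.
θ₂ = arcsin 0.4282 = 25.36° from the normal.
From the interface: 90° − 25.36° = 64.64°.

64.6°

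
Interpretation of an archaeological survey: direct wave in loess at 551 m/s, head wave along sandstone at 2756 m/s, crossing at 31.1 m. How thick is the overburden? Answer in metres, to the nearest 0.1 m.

x_cross = 2h·√((V₂+V₁)/(V₂−V₁)) → h = x_cross / (2·√((V₂+V₁)/(V₂−V₁))).
√((V₂+V₁)/(V₂−V₁)) = √((2756+551)/(2756−551)) = 1.2247.
h = 31.1 / (2·1.2247) = 12.70 m.

12.7 m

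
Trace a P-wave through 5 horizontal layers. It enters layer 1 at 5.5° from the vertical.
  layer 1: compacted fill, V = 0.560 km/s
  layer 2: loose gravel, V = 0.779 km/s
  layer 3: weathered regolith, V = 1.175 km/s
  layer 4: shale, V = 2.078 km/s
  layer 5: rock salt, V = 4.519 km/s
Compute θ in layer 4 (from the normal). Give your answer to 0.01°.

20.83°

Snell's law across each interface conserves sin θ / V, so sin θ_4 = V_4·sin θ₁/V₁.
sin θ_4 = 2.078 × sin 5.5° / 0.560 = 0.3557.
θ_4 = 20.83° from the vertical.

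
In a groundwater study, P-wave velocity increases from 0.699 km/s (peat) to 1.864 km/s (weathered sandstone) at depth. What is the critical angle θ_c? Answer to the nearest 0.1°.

At critical incidence the refracted ray runs along the interface (θ₂ = 90°), so sin θ_c = V₁/V₂.
θ_c = arcsin(0.699/1.864) = arcsin 0.3750 = 22.02°.

22.0°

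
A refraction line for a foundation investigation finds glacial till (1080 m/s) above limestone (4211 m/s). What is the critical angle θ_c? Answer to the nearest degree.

At critical incidence the refracted ray runs along the interface (θ₂ = 90°), so sin θ_c = V₁/V₂.
θ_c = arcsin(1080/4211) = arcsin 0.2565 = 14.86°.

15°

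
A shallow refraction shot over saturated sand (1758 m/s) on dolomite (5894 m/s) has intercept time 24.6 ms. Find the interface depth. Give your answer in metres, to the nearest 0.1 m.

22.7 m

θ_c = arcsin(1758/5894) = 17.35°; cos θ_c = 0.9545.
tᵢ = 2h cos θ_c/V₁ ⇒ h = tᵢ·V₁/(2 cos θ_c) = 0.0246·1758/(2·0.9545) = 22.65 m.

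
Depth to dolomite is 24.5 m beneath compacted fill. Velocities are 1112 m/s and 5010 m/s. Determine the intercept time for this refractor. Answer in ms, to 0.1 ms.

tᵢ = 2h·√(V₂²−V₁²)/(V₁V₂).
√(V₂²−V₁²) = √(5010²−1112²) = 4885.0 m/s.
tᵢ = 2·24.5·4885.0/(1112·5010) = 0.04297 s.

43.0 ms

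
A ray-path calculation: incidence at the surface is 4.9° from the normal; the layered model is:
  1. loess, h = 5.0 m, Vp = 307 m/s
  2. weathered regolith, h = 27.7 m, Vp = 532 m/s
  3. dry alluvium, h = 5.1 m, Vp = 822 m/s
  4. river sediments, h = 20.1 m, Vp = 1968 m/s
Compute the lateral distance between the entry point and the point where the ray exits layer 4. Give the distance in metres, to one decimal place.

18.9 m

Apply Snell's law at each interface; in layer i the horizontal offset is hᵢ·tan θᵢ.
Layer 1: θ = 4.90°; offset = 5.0·tan 4.90° = 0.429 m.
Layer 2: sin θ = 532·sin 4.9°/307 = 0.1480, θ = 8.51°; offset = 27.7·tan 8.51° = 4.146 m.
Layer 3: sin θ = 822·sin 4.9°/307 = 0.2287, θ = 13.22°; offset = 5.1·tan 13.22° = 1.198 m.
Layer 4: sin θ = 1968·sin 4.9°/307 = 0.5476, θ = 33.20°; offset = 20.1·tan 33.20° = 13.153 m.
Σ offsets = 18.926 m.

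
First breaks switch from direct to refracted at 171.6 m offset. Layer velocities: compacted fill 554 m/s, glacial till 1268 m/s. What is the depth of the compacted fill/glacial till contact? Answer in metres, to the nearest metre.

54 m

x_cross = 2h·√((V₂+V₁)/(V₂−V₁)) → h = x_cross / (2·√((V₂+V₁)/(V₂−V₁))).
√((V₂+V₁)/(V₂−V₁)) = √((1268+554)/(1268−554)) = 1.5974.
h = 171.6 / (2·1.5974) = 53.71 m.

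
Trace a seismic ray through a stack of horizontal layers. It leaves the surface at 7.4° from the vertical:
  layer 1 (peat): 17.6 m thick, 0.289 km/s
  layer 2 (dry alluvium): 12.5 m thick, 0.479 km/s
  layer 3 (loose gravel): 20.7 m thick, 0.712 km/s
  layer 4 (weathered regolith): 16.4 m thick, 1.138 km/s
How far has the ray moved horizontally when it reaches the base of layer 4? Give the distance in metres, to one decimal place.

21.6 m

Ray parameter p = sin 7.4° / 0.289 km/s = 4.4566e-01 s/km.
Layer 1: θ = 7.40°; offset = 17.6·tan 7.40° = 2.286 m.
Layer 2: sin θ = p·0.479 = 0.2135 → θ = 12.33°; offset = 12.5·tan 12.33° = 2.731 m.
Layer 3: sin θ = p·0.712 = 0.3173 → θ = 18.50°; offset = 20.7·tan 18.50° = 6.926 m.
Layer 4: sin θ = p·1.138 = 0.5072 → θ = 30.47°; offset = 16.4·tan 30.47° = 9.651 m.
Total horizontal offset = 21.594 m.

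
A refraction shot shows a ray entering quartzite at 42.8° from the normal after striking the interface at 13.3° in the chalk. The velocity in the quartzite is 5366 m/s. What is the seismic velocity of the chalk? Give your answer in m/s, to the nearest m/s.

1817 m/s

Snell's law: sin 13.3°/V₁ = sin 42.8°/V₂.
V₁ = V₂·sin 13.3°/sin 42.8° = 5366 × 0.3386 = 1816.86 m/s.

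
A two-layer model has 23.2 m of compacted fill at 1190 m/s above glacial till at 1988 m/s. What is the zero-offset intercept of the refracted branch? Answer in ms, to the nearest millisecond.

θ_c = arcsin(V₁/V₂) = arcsin(1190/1988) = 36.77°; cos θ_c = 0.8011.
tᵢ = 2h·cos θ_c / V₁ = 2·23.2·0.8011 / 1190 = 0.03123 s.

31 ms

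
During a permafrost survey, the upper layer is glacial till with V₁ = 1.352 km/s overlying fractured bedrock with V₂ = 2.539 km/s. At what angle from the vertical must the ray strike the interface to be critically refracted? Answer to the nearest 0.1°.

Critical incidence: sin θ_c = V₁/V₂ = 1.352/2.539 = 0.5325.
θ_c = arcsin 0.5325 = 32.17°.

32.2°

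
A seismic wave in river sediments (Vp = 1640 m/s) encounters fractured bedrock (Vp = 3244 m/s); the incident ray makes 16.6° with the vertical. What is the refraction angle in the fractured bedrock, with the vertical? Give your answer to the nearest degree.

34°

Snell's law: sin θ₂ = (V₂/V₁)·sin θ₁ = (3244/1640)·sin 16.6° = 0.5651.
θ₂ = arcsin 0.5651 = 34.41° from the normal.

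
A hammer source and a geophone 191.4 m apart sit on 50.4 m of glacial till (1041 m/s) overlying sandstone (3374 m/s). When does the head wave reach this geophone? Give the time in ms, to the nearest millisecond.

t = x/V₂ + 2h·√(V₂²−V₁²)/(V₁V₂).
√(V₂²−V₁²) = √(3374²−1041²) = 3209.4 m/s; delay term = 2·50.4·3209.4/(1041·3374) = 0.09211 s.
t = 191.4/3374 + 0.09211 = 0.14883 s.

149 ms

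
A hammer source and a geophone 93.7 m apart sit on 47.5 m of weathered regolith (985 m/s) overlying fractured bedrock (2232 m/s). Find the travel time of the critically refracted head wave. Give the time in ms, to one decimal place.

θ_c = arcsin(V₁/V₂) = arcsin(985/2232) = 26.19°, cos θ_c = 0.8974.
Intercept time tᵢ = 2h cos θ_c / V₁ = 2·47.5·0.8974/985 = 0.08655 s.
t = x/V₂ + tᵢ = 93.7/2232 + 0.08655 = 0.12853 s.

128.5 ms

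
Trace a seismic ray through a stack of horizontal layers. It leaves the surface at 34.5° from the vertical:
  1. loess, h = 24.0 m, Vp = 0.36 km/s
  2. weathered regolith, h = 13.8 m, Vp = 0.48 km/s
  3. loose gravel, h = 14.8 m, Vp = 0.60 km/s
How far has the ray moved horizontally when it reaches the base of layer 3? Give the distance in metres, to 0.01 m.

74.74 m

p = sin θ₁/V₁ = sin 34.5°/0.36 = 1.5734e+00 s/km is conserved through the stack.
Layer 1: θ = 34.50°; offset = 24.0·tan 34.50° = 16.4947 m.
Layer 2: sin θ = p·0.48 = 0.7552 → θ = 49.04°; offset = 13.8·tan 49.04° = 15.8995 m.
Layer 3: sin θ = p·0.60 = 0.9440 → θ = 70.74°; offset = 14.8·tan 70.74° = 42.3483 m.
Σ offsets = 74.7425 m.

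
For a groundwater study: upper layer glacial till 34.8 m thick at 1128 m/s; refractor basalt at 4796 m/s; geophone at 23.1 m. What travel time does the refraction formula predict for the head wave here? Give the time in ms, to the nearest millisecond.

65 ms

θ_c = arcsin(V₁/V₂) = arcsin(1128/4796) = 13.60°, cos θ_c = 0.9719.
Intercept time tᵢ = 2h cos θ_c / V₁ = 2·34.8·0.9719/1128 = 0.05997 s.
t = x/V₂ + tᵢ = 23.1/4796 + 0.05997 = 0.06479 s.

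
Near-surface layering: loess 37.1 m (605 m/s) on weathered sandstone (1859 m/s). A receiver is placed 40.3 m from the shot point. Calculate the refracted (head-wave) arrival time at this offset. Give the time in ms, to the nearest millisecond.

138 ms

t = x/V₂ + 2h·√(V₂²−V₁²)/(V₁V₂).
√(V₂²−V₁²) = √(1859²−605²) = 1757.8 m/s; delay term = 2·37.1·1757.8/(605·1859) = 0.11597 s.
t = 40.3/1859 + 0.11597 = 0.13765 s.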